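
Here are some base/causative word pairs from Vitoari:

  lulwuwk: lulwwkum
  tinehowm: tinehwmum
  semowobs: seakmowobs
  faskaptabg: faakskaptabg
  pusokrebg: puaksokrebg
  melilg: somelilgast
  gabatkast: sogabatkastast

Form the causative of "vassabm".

vaakssabm

"vassabm" has second-to-last letter 'b'. The stems whose second-to-last letter is 'b' (semowobs → seakmowobs, faskaptabg → faakskaptabg, pusokrebg → puaksokrebg) insert -ak- after the first vowel.
The other patterns: stems whose second-to-last letter is 'w' delete the last vowel and add -um; stems whose second-to-last letter is 'l' or 's' add so- … -ast around the stem.
So vassabm → vaakssabm.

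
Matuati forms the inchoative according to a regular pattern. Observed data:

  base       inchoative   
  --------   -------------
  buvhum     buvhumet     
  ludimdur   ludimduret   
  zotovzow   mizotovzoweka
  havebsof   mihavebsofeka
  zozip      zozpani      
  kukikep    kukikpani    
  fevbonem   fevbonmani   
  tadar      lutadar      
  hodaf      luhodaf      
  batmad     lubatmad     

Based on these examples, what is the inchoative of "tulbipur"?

tulbipuret

"tulbipur" has last vowel 'u'. The stems whose last vowel is 'u' (buvhum → buvhumet, ludimdur → ludimduret) add -et.
The other patterns: stems whose last vowel is 'o' add mi- … -eka around the stem; stems whose last vowel is 'e' or 'i' delete the last vowel and add -ani; stems whose last vowel is 'a' add the prefix lu-.
So tulbipur → tulbipuret.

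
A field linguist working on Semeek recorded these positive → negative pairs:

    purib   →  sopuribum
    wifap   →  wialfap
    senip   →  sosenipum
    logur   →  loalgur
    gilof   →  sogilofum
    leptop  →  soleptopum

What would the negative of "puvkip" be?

sopuvkipum

senip and wifap both end in -p yet inflect differently (sosenipum, wialfap), so the final letter is not what conditions the rule; the last vowel is.
"puvkip" has last vowel 'i'. The stems whose last vowel is 'i' (senip → sosenipum, purib → sopuribum) add so- … -um around the stem.
So puvkip → sopuvkipum.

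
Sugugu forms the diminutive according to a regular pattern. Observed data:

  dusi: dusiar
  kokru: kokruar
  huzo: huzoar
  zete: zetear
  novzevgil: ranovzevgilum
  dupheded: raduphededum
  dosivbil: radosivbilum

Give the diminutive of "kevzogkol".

rakevzogkolum

"kevzogkol" ends in a consonant. The stems ending in a consonant (novzevgil → ranovzevgilum, dupheded → raduphededum, dosivbil → radosivbilum) add ra- … -um around the stem.
So kevzogkol → rakevzogkolum.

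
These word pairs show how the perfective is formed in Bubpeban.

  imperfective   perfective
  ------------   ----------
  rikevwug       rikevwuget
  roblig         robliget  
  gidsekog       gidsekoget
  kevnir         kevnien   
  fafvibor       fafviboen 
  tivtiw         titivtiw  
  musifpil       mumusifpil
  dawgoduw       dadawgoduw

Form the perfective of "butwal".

roblig and kevnir both have last vowel 'i' yet inflect differently (robliget, kevnien), so the last vowel is not what conditions the rule; the final letter is.
"butwal" ends in -l. The one such stem in the data (musifpil → mumusifpil) repeats the first consonant+vowel as a prefix (as do tivtiw, dawgoduw), so the same rule applies.
The other patterns: stems ending in -g add -et; stems ending in -r drop the final letter and add -en.
So butwal → bubutwal.

bubutwal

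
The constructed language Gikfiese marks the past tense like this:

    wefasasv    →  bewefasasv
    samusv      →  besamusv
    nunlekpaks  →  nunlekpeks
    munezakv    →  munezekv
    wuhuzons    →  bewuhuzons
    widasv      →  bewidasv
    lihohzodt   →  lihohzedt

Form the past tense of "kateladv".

wuhuzons and nunlekpaks both end in -s yet inflect differently (bewuhuzons, nunlekpeks), so the final letter is not what conditions the rule; the second-to-last letter is.
"kateladv" has second-to-last letter 'd'. The one such stem in the data (lihohzodt → lihohzedt) changes the last vowel to 'e' (as do nunlekpaks, munezakv), so the same rule applies.
The other pattern: stems whose second-to-last letter is 'n' or 's' add the prefix be-.
So kateladv → kateledv.

kateledv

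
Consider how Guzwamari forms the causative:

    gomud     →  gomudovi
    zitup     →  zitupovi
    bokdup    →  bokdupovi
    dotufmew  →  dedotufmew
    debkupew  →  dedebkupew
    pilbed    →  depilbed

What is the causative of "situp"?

gomud and pilbed both end in -d yet inflect differently (gomudovi, depilbed), so the final letter is not what conditions the rule; the last vowel is.
"situp" has last vowel 'u'. The stems whose last vowel is 'u' (gomud → gomudovi, zitup → zitupovi, bokdup → bokdupovi) add -ovi.
The other pattern: stems whose last vowel is 'e' add the prefix de-.
So situp → situpovi.

situpovi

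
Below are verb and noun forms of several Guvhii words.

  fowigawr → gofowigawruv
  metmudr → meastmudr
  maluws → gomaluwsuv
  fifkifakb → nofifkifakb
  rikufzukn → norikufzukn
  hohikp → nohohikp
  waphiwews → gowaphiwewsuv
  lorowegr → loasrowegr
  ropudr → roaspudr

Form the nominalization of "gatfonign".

fowigawr and lorowegr both end in -r yet inflect differently (gofowigawruv, loasrowegr), so the final letter is not what conditions the rule; the second-to-last letter is.
"gatfonign" has second-to-last letter 'g'. The one such stem in the data (lorowegr → loasrowegr) inserts -as- after the first vowel (as do ropudr, metmudr), so the same rule applies.
The other patterns: stems whose second-to-last letter is 'w' add go- … -uv around the stem; stems whose second-to-last letter is 'k' add the prefix no-.
So gatfonign → gaastfonign.

gaastfonign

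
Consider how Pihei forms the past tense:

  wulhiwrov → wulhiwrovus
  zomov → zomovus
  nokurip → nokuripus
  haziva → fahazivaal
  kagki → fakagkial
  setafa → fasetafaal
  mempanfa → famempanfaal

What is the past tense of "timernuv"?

"timernuv" ends in a consonant. The stems ending in a consonant (wulhiwrov → wulhiwrovus, zomov → zomovus, nokurip → nokuripus) add -us.
So timernuv → timernuvus.

timernuvus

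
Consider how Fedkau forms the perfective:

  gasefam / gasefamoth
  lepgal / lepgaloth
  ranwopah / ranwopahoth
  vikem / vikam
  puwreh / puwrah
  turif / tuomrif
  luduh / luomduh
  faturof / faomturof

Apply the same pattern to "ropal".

ropaloth

gasefam and vikem both end in -m yet inflect differently (gasefamoth, vikam), so the final letter is not what conditions the rule; the last vowel is.
"ropal" has last vowel 'a'. The stems whose last vowel is 'a' (gasefam → gasefamoth, lepgal → lepgaloth, ranwopah → ranwopahoth) add -oth.
So ropal → ropaloth.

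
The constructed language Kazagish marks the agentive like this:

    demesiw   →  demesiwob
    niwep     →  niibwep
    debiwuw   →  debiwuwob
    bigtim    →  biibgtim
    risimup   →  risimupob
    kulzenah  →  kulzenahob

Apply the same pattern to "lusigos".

lusigosob

"lusigos" has 3 vowels. The stems with 3 vowels (demesiw → demesiwob, debiwuw → debiwuwob, kulzenah → kulzenahob) add -ob.
The other pattern: stems with 2 vowels insert -ib- after the first vowel.
So lusigos → lusigosob.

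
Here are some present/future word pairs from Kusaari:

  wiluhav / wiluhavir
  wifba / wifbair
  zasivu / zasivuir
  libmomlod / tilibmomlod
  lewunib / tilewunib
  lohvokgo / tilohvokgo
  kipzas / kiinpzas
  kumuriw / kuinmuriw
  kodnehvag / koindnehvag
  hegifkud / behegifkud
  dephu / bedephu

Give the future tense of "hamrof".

behamrof

"hamrof" begins with h-. The one such stem in the data (hegifkud → behegifkud) adds the prefix be-, so the same rule applies.
The other patterns: stems beginning with w- or z- add -ir; stems beginning with l- add the prefix ti-; stems beginning with k- insert -in- after the first vowel.
So hamrof → behamrof.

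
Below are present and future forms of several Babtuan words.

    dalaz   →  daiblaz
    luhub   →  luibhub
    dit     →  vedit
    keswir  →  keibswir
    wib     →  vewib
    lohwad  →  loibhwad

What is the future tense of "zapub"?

zaibpub

luhub and wib both end in -b yet inflect differently (luibhub, vewib), so the final letter is not what conditions the rule; the number of vowels is.
"zapub" has 2 vowels. The stems with 2 vowels (luhub → luibhub, dalaz → daiblaz, keswir → keibswir) insert -ib- after the first vowel.
The other pattern: stems with 1 vowel add the prefix ve-.
So zapub → zaibpub.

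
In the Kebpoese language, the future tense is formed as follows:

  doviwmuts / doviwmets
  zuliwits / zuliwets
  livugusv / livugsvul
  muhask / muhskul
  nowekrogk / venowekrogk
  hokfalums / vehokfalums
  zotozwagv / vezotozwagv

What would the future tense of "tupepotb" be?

tupepetb

muhask and nowekrogk both end in -k yet inflect differently (muhskul, venowekrogk), so the final letter is not what conditions the rule; the second-to-last letter is.
"tupepotb" has second-to-last letter 't'. The stems whose second-to-last letter is 't' (doviwmuts → doviwmets, zuliwits → zuliwets) change the last vowel to 'e'.
The other patterns: stems whose second-to-last letter is 's' delete the last vowel and add -ul; stems whose second-to-last letter is 'g' or 'm' add the prefix ve-.
So tupepotb → tupepetb.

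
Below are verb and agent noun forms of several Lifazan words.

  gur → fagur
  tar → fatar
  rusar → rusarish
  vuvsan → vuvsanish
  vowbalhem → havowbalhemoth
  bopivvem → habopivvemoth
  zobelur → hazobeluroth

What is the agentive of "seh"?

gur and rusar both end in -r yet inflect differently (fagur, rusarish), so the final letter is not what conditions the rule; the number of vowels is.
"seh" has 1 vowel. The stems with 1 vowel (gur → fagur, tar → fatar) add the prefix fa-.
So seh → faseh.

faseh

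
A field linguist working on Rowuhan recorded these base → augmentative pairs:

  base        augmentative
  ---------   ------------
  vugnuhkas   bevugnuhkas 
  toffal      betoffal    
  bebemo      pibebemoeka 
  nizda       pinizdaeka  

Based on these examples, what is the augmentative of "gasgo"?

vugnuhkas and nizda both have last vowel 'a' yet inflect differently (bevugnuhkas, pinizdaeka), so the last vowel is not what conditions the rule; whether the stem ends in a vowel or a consonant is.
"gasgo" ends in a vowel. The stems ending in a vowel (bebemo → pibebemoeka, nizda → pinizdaeka) add pi- … -eka around the stem.
The other pattern: stems ending in a consonant add the prefix be-.
So gasgo → pigasgoeka.

pigasgoeka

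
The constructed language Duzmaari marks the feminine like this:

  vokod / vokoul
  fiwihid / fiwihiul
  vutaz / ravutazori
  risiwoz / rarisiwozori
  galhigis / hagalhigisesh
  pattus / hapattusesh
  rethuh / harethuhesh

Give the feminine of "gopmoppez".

ragopmoppezori

"gopmoppez" ends in -z. The stems ending in -z (vutaz → ravutazori, risiwoz → rarisiwozori) add ra- … -ori around the stem.
So gopmoppez → ragopmoppezori.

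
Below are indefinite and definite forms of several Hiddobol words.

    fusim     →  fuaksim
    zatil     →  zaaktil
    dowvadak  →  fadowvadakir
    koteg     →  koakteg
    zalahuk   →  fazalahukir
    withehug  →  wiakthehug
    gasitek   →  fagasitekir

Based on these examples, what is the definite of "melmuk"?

famelmukir

gasitek and koteg both have last vowel 'e' yet inflect differently (fagasitekir, koakteg), so the last vowel is not what conditions the rule; the final letter is.
"melmuk" ends in -k. The stems ending in -k (zalahuk → fazalahukir, gasitek → fagasitekir, dowvadak → fadowvadakir) add fa- … -ir around the stem.
The other pattern: stems ending in -g, -l or -m insert -ak- after the first vowel.
So melmuk → famelmukir.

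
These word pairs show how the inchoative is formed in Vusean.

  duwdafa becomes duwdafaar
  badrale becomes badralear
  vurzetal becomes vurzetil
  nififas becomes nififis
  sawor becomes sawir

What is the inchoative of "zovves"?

zovvis

duwdafa and vurzetal both have last vowel 'a' yet inflect differently (duwdafaar, vurzetil), so the last vowel is not what conditions the rule; whether the stem ends in a vowel or a consonant is.
"zovves" ends in a consonant. The stems ending in a consonant (vurzetal → vurzetil, nififas → nififis, sawor → sawir) change the last vowel to 'i'.
So zovves → zovvis.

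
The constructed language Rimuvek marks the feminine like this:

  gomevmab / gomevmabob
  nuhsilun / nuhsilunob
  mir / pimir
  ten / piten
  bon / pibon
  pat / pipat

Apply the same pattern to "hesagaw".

"hesagaw" has 3 vowels. The stems with 3 vowels (gomevmab → gomevmabob, nuhsilun → nuhsilunob) add -ob.
The other pattern: stems with 1 vowel add the prefix pi-.
So hesagaw → hesagawob.

hesagawob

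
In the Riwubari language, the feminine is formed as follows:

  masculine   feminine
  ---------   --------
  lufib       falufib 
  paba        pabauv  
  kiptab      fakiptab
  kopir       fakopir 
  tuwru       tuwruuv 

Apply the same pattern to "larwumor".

paba and kiptab both have last vowel 'a' yet inflect differently (pabauv, fakiptab), so the last vowel is not what conditions the rule; whether the stem ends in a vowel or a consonant is.
"larwumor" ends in a consonant. The stems ending in a consonant (kiptab → fakiptab, kopir → fakopir, lufib → falufib) add the prefix fa-.
So larwumor → falarwumor.

falarwumor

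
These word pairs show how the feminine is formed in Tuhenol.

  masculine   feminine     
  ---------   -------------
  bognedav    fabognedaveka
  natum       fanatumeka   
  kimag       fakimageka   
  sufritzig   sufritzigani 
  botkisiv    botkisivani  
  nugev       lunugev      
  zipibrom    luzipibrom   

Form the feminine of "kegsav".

kimag and sufritzig both end in -g yet inflect differently (fakimageka, sufritzigani), so the final letter is not what conditions the rule; the last vowel is.
"kegsav" has last vowel 'a'. The stems whose last vowel is 'a' (bognedav → fabognedaveka, kimag → fakimageka) add fa- … -eka around the stem.
The other patterns: stems whose last vowel is 'i' add -ani; stems whose last vowel is 'e' or 'o' add the prefix lu-.
So kegsav → fakegsaveka.

fakegsaveka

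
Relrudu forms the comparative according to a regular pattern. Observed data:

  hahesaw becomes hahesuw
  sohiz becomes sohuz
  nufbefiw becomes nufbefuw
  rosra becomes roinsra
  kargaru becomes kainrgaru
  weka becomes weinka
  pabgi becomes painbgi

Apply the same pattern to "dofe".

hahesaw and rosra both have last vowel 'a' yet inflect differently (hahesuw, roinsra), so the last vowel is not what conditions the rule; whether the stem ends in a vowel or a consonant is.
"dofe" ends in a vowel. The stems ending in a vowel (rosra → roinsra, kargaru → kainrgaru, weka → weinka) insert -in- after the first vowel.
The other pattern: stems ending in a consonant change the last vowel to 'u'.
So dofe → doinfe.

doinfe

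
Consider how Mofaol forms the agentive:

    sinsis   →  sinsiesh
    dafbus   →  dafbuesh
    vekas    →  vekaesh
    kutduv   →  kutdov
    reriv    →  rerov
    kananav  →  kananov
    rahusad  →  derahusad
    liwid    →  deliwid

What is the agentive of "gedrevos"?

dafbus and kutduv both have last vowel 'u' yet inflect differently (dafbuesh, kutdov), so the last vowel is not what conditions the rule; the final letter is.
"gedrevos" ends in -s. The stems ending in -s (sinsis → sinsiesh, dafbus → dafbuesh, vekas → vekaesh) drop the final letter and add -esh.
So gedrevos → gedrevoesh.

gedrevoesh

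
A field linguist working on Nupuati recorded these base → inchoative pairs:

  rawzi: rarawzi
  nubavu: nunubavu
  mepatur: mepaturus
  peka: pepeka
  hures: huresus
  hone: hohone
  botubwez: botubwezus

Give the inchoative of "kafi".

nubavu and mepatur both have last vowel 'u' yet inflect differently (nunubavu, mepaturus), so the last vowel is not what conditions the rule; whether the stem ends in a vowel or a consonant is.
"kafi" ends in a vowel. The stems ending in a vowel (hone → hohone, nubavu → nunubavu, rawzi → rarawzi) repeat the first consonant+vowel as a prefix.
So kafi → kakafi.

kakafi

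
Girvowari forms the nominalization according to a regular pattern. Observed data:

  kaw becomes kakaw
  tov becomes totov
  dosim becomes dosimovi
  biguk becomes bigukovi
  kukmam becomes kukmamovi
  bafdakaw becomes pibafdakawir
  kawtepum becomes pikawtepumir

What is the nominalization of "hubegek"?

kaw and bafdakaw both end in -w yet inflect differently (kakaw, pibafdakawir), so the final letter is not what conditions the rule; the number of vowels is.
"hubegek" has 3 vowels. The stems with 3 vowels (bafdakaw → pibafdakawir, kawtepum → pikawtepumir) add pi- … -ir around the stem.
So hubegek → pihubegekir.

pihubegekir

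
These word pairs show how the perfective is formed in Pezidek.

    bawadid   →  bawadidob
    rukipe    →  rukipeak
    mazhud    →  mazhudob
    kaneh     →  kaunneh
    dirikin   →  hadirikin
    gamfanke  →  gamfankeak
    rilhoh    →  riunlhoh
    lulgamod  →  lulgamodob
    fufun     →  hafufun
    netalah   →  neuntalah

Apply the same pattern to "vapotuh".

vaunpotuh

kaneh and gamfanke both have last vowel 'e' yet inflect differently (kaunneh, gamfankeak), so the last vowel is not what conditions the rule; the final letter is.
"vapotuh" ends in -h. The stems ending in -h (kaneh → kaunneh, rilhoh → riunlhoh, netalah → neuntalah) insert -un- after the first vowel.
The other patterns: stems ending in -n add the prefix ha-; stems ending in -e add -ak; stems ending in -d add -ob.
So vapotuh → vaunpotuh.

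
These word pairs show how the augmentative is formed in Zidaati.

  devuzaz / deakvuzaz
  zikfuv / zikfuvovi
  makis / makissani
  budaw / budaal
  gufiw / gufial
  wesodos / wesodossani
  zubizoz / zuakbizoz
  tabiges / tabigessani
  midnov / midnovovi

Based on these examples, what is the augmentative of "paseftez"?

"paseftez" ends in -z. The stems ending in -z (devuzaz → deakvuzaz, zubizoz → zuakbizoz) insert -ak- after the first vowel.
The other patterns: stems ending in -w drop the final letter and add -al; stems ending in -s double the final consonant and add -ani; stems ending in -v add -ovi.
So paseftez → paakseftez.

paakseftez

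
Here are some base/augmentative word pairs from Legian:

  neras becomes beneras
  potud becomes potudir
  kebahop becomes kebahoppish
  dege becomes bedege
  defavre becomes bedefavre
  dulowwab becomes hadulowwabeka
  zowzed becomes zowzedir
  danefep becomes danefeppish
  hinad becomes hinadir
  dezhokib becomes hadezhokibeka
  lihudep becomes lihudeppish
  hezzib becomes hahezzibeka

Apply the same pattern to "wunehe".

bewunehe

lihudep and zowzed both have last vowel 'e' yet inflect differently (lihudeppish, zowzedir), so the last vowel is not what conditions the rule; the final letter is.
"wunehe" ends in -e. The stems ending in -e (dege → bedege, defavre → bedefavre) add the prefix be-.
So wunehe → bewunehe.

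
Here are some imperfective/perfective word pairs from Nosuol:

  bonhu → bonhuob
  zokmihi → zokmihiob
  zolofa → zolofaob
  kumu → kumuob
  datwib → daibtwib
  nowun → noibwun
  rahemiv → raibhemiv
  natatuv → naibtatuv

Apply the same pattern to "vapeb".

vaibpeb

zokmihi and datwib both have last vowel 'i' yet inflect differently (zokmihiob, daibtwib), so the last vowel is not what conditions the rule; whether the stem ends in a vowel or a consonant is.
"vapeb" ends in a consonant. The stems ending in a consonant (datwib → daibtwib, nowun → noibwun, rahemiv → raibhemiv) insert -ib- after the first vowel.
The other pattern: stems ending in a vowel add -ob.
So vapeb → vaibpeb.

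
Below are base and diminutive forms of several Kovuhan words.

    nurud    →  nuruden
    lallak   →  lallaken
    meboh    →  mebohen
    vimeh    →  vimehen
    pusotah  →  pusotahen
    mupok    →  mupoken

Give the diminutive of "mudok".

mudoken

Every pair shown (nurud → nuruden, lallak → lallaken, meboh → mebohen, …) follows the same rule: add -en.
So mudok → mudoken.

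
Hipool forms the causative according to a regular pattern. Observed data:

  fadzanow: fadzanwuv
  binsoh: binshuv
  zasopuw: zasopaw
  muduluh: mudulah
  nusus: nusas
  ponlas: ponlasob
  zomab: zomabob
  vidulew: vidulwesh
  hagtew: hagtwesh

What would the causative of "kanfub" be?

fadzanow and zasopuw both end in -w yet inflect differently (fadzanwuv, zasopaw), so the final letter is not what conditions the rule; the last vowel is.
"kanfub" has last vowel 'u'. The stems whose last vowel is 'u' (zasopuw → zasopaw, muduluh → mudulah, nusus → nusas) change the last vowel to 'a'.
So kanfub → kanfab.

kanfab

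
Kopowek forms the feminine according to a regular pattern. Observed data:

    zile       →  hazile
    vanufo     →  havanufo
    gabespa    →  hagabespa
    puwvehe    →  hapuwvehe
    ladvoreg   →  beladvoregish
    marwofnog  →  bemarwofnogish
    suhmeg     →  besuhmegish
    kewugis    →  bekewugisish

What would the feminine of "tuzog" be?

zile and ladvoreg both have last vowel 'e' yet inflect differently (hazile, beladvoregish), so the last vowel is not what conditions the rule; whether the stem ends in a vowel or a consonant is.
"tuzog" ends in a consonant. The stems ending in a consonant (ladvoreg → beladvoregish, marwofnog → bemarwofnogish, suhmeg → besuhmegish) add be- … -ish around the stem.
The other pattern: stems ending in a vowel add the prefix ha-.
So tuzog → betuzogish.

betuzogish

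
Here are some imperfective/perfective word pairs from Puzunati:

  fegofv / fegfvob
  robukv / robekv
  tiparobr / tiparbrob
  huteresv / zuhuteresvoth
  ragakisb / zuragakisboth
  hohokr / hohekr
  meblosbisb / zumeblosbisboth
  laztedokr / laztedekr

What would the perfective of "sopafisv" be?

zusopafisvoth

robukv and huteresv both end in -v yet inflect differently (robekv, zuhuteresvoth), so the final letter is not what conditions the rule; the second-to-last letter is.
"sopafisv" has second-to-last letter 's'. The stems whose second-to-last letter is 's' (meblosbisb → zumeblosbisboth, huteresv → zuhuteresvoth, ragakisb → zuragakisboth) add zu- … -oth around the stem.
The other patterns: stems whose second-to-last letter is 'k' change the last vowel to 'e'; stems whose second-to-last letter is 'b' or 'f' delete the last vowel and add -ob.
So sopafisv → zusopafisvoth.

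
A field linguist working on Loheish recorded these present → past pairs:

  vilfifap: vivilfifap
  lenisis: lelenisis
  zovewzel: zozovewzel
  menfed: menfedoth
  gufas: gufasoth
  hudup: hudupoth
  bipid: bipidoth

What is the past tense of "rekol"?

lenisis and gufas both end in -s yet inflect differently (lelenisis, gufasoth), so the final letter is not what conditions the rule; the number of vowels is.
"rekol" has 2 vowels. The stems with 2 vowels (menfed → menfedoth, gufas → gufasoth, hudup → hudupoth) add -oth.
The other pattern: stems with 3 vowels repeat the first consonant+vowel as a prefix.
So rekol → rekoloth.

rekoloth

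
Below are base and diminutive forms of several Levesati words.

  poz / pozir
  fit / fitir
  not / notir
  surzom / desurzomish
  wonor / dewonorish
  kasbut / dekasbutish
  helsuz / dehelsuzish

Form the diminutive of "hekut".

dehekutish

"hekut" has 2 vowels. The stems with 2 vowels (surzom → desurzomish, wonor → dewonorish, kasbut → dekasbutish) add de- … -ish around the stem.
The other pattern: stems with 1 vowel add -ir.
So hekut → dehekutish.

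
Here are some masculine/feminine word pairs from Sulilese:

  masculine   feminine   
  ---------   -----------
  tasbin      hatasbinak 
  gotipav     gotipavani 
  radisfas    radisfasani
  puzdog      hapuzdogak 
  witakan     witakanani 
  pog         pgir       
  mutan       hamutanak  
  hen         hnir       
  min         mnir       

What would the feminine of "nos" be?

nsir

"nos" has 1 vowel. The stems with 1 vowel (min → mnir, pog → pgir, hen → hnir) delete the last vowel and add -ir.
So nos → nsir.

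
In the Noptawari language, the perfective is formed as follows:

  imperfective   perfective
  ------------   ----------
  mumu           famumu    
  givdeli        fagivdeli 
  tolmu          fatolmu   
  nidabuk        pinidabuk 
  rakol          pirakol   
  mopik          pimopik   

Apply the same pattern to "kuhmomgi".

mumu and nidabuk both have last vowel 'u' yet inflect differently (famumu, pinidabuk), so the last vowel is not what conditions the rule; whether the stem ends in a vowel or a consonant is.
"kuhmomgi" ends in a vowel. The stems ending in a vowel (mumu → famumu, givdeli → fagivdeli, tolmu → fatolmu) add the prefix fa-.
So kuhmomgi → fakuhmomgi.

fakuhmomgi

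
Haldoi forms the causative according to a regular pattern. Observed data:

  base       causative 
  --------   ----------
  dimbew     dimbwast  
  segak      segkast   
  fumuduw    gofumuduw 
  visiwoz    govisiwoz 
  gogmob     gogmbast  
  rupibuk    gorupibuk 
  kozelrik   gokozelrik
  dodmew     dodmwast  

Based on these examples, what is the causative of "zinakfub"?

gozinakfub

"zinakfub" has 3 vowels. The stems with 3 vowels (kozelrik → gokozelrik, fumuduw → gofumuduw, visiwoz → govisiwoz) add the prefix go-.
The other pattern: stems with 2 vowels delete the last vowel and add -ast.
So zinakfub → gozinakfub.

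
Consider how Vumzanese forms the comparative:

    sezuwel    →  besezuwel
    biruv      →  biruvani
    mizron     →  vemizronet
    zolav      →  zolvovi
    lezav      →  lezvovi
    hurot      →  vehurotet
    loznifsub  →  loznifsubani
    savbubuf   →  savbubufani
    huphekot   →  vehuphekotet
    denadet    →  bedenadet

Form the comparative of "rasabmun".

"rasabmun" has last vowel 'u'. The stems whose last vowel is 'u' (savbubuf → savbubufani, loznifsub → loznifsubani, biruv → biruvani) add -ani.
So rasabmun → rasabmunani.

rasabmunani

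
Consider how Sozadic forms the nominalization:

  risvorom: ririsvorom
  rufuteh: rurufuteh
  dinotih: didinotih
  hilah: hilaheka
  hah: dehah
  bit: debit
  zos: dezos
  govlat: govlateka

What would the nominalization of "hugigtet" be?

bit and govlat both end in -t yet inflect differently (debit, govlateka), so the final letter is not what conditions the rule; the number of vowels is.
"hugigtet" has 3 vowels. The stems with 3 vowels (rufuteh → rurufuteh, risvorom → ririsvorom, dinotih → didinotih) repeat the first consonant+vowel as a prefix.
The other patterns: stems with 1 vowel add the prefix de-; stems with 2 vowels add -eka.
So hugigtet → huhugigtet.

huhugigtet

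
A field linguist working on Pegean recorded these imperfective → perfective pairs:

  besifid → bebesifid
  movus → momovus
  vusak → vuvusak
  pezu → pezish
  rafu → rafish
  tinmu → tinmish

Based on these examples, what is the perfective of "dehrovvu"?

dehrovvish

movus and pezu both have last vowel 'u' yet inflect differently (momovus, pezish), so the last vowel is not what conditions the rule; whether the stem ends in a vowel or a consonant is.
"dehrovvu" ends in a vowel. The stems ending in a vowel (pezu → pezish, rafu → rafish, tinmu → tinmish) drop the final letter and add -ish.
So dehrovvu → dehrovvish.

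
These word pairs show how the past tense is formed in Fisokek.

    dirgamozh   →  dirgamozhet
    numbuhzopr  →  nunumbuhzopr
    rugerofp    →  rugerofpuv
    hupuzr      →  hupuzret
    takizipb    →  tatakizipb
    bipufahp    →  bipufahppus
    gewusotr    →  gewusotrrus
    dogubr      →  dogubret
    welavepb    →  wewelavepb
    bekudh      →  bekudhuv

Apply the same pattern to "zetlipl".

dirgamozh and bekudh both end in -h yet inflect differently (dirgamozhet, bekudhuv), so the final letter is not what conditions the rule; the second-to-last letter is.
"zetlipl" has second-to-last letter 'p'. The stems whose second-to-last letter is 'p' (takizipb → tatakizipb, welavepb → wewelavepb, numbuhzopr → nunumbuhzopr) repeat the first consonant+vowel as a prefix.
So zetlipl → zezetlipl.

zezetlipl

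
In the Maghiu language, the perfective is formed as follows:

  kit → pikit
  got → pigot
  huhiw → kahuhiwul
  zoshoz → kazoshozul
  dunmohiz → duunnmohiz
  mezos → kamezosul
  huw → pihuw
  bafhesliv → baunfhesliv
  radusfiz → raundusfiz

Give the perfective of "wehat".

huw and huhiw both end in -w yet inflect differently (pihuw, kahuhiwul), so the final letter is not what conditions the rule; the number of vowels is.
"wehat" has 2 vowels. The stems with 2 vowels (huhiw → kahuhiwul, mezos → kamezosul, zoshoz → kazoshozul) add ka- … -ul around the stem.
The other patterns: stems with 1 vowel add the prefix pi-; stems with 3 vowels insert -un- after the first vowel.
So wehat → kawehatul.

kawehatul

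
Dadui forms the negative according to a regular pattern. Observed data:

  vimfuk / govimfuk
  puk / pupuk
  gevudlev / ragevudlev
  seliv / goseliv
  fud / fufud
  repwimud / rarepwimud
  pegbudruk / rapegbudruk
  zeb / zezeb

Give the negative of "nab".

puk and vimfuk both end in -k yet inflect differently (pupuk, govimfuk), so the final letter is not what conditions the rule; the number of vowels is.
"nab" has 1 vowel. The stems with 1 vowel (zeb → zezeb, puk → pupuk, fud → fufud) repeat the first consonant+vowel as a prefix.
The other patterns: stems with 2 vowels add the prefix go-; stems with 3 vowels add the prefix ra-.
So nab → nanab.

nanab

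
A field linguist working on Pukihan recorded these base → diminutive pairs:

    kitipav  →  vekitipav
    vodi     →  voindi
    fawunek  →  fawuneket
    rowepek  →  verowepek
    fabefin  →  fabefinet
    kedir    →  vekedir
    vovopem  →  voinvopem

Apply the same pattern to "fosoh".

fosohet

fawunek and rowepek both end in -k yet inflect differently (fawuneket, verowepek), so the final letter is not what conditions the rule; the first letter is.
"fosoh" begins with f-. The stems beginning with f- (fabefin → fabefinet, fawunek → fawuneket) add -et.
So fosoh → fosohet.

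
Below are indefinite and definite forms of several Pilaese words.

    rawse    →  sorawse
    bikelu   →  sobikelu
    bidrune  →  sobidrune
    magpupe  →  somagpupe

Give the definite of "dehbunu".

sodehbunu

Every pair shown (rawse → sorawse, bikelu → sobikelu, bidrune → sobidrune, …) follows the same rule: add the prefix so-.
So dehbunu → sodehbunu.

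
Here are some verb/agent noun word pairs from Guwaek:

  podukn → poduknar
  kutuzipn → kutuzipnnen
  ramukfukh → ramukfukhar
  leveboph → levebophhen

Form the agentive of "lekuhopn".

lekuhopnnen

kutuzipn and podukn both end in -n yet inflect differently (kutuzipnnen, poduknar), so the final letter is not what conditions the rule; the second-to-last letter is.
"lekuhopn" has second-to-last letter 'p'. The stems whose second-to-last letter is 'p' (leveboph → levebophhen, kutuzipn → kutuzipnnen) double the final consonant and add -en.
The other pattern: stems whose second-to-last letter is 'k' add -ar.
So lekuhopn → lekuhopnnen.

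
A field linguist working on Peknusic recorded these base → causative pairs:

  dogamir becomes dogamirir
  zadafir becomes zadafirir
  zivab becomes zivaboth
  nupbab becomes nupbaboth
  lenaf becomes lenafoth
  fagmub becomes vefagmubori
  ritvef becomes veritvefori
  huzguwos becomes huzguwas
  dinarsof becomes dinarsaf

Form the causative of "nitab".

nitaboth

"nitab" has last vowel 'a'. The stems whose last vowel is 'a' (zivab → zivaboth, nupbab → nupbaboth, lenaf → lenafoth) add -oth.
So nitab → nitaboth.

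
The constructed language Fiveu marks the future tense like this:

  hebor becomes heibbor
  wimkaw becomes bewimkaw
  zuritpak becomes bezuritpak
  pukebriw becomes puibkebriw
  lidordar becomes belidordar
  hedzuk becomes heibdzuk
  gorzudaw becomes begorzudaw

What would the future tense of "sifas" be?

lidordar and hebor both end in -r yet inflect differently (belidordar, heibbor), so the final letter is not what conditions the rule; the last vowel is.
"sifas" has last vowel 'a'. The stems whose last vowel is 'a' (zuritpak → bezuritpak, lidordar → belidordar, wimkaw → bewimkaw) add the prefix be-.
So sifas → besifas.

besifas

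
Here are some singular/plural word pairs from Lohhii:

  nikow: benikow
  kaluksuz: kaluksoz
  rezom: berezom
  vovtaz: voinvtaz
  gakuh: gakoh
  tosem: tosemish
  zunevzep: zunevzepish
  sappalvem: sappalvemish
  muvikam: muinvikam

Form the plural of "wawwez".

wawwezish

sappalvem and rezom both end in -m yet inflect differently (sappalvemish, berezom), so the final letter is not what conditions the rule; the last vowel is.
"wawwez" has last vowel 'e'. The stems whose last vowel is 'e' (zunevzep → zunevzepish, sappalvem → sappalvemish, tosem → tosemish) add -ish.
So wawwez → wawwezish.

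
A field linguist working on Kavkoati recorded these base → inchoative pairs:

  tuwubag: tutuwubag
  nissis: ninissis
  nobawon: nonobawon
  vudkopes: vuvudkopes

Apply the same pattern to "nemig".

nenemig

Every pair shown (tuwubag → tutuwubag, nissis → ninissis, nobawon → nonobawon, …) follows the same rule: repeat the first consonant+vowel as a prefix.
So nemig → nenemig.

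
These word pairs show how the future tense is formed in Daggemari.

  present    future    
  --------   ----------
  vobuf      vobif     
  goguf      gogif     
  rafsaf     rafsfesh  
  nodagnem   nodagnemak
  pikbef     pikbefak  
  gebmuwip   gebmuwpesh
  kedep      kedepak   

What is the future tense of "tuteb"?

tutebak

pikbef and vobuf both end in -f yet inflect differently (pikbefak, vobif), so the final letter is not what conditions the rule; the last vowel is.
"tuteb" has last vowel 'e'. The stems whose last vowel is 'e' (nodagnem → nodagnemak, pikbef → pikbefak, kedep → kedepak) add -ak.
The other patterns: stems whose last vowel is 'u' change the last vowel to 'i'; stems whose last vowel is 'a' or 'i' delete the last vowel and add -esh.
So tuteb → tutebak.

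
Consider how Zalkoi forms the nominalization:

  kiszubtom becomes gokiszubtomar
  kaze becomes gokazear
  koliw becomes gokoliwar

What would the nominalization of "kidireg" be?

Every pair shown (kiszubtom → gokiszubtomar, kaze → gokazear, koliw → gokoliwar) follows the same rule: add go- … -ar around the stem.
So kidireg → gokidiregar.

gokidiregar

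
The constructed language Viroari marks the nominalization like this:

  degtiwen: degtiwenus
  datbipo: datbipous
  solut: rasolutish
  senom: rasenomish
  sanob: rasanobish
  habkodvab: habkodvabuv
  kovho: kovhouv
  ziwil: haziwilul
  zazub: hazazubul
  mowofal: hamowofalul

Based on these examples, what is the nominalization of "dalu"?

sanob and habkodvab both end in -b yet inflect differently (rasanobish, habkodvabuv), so the final letter is not what conditions the rule; the first letter is.
"dalu" begins with d-. The stems beginning with d- (degtiwen → degtiwenus, datbipo → datbipous) add -us.
So dalu → daluus.

daluus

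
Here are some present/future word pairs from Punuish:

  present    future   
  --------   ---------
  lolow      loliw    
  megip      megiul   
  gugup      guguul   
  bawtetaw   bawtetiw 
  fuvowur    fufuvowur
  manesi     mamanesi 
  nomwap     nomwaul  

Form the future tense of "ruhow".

ruhiw

bawtetaw and nomwap both have last vowel 'a' yet inflect differently (bawtetiw, nomwaul), so the last vowel is not what conditions the rule; the final letter is.
"ruhow" ends in -w. The stems ending in -w (lolow → loliw, bawtetaw → bawtetiw) change the last vowel to 'i'.
So ruhow → ruhiw.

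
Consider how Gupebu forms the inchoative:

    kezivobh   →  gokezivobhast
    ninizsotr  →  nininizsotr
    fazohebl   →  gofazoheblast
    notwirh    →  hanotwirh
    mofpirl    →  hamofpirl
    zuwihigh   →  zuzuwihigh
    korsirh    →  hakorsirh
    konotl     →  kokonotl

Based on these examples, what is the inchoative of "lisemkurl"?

mofpirl and fazohebl both end in -l yet inflect differently (hamofpirl, gofazoheblast), so the final letter is not what conditions the rule; the second-to-last letter is.
"lisemkurl" has second-to-last letter 'r'. The stems whose second-to-last letter is 'r' (korsirh → hakorsirh, mofpirl → hamofpirl, notwirh → hanotwirh) add the prefix ha-.
The other patterns: stems whose second-to-last letter is 'b' add go- … -ast around the stem; stems whose second-to-last letter is 'g' or 't' repeat the first consonant+vowel as a prefix.
So lisemkurl → halisemkurl.

halisemkurl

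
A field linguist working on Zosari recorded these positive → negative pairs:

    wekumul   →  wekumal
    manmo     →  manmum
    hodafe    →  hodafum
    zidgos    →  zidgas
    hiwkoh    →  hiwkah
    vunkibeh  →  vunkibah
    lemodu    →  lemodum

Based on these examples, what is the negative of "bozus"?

bozas

wekumul and lemodu both have last vowel 'u' yet inflect differently (wekumal, lemodum), so the last vowel is not what conditions the rule; whether the stem ends in a vowel or a consonant is.
"bozus" ends in a consonant. The stems ending in a consonant (vunkibeh → vunkibah, wekumul → wekumal, zidgos → zidgas) change the last vowel to 'a'.
The other pattern: stems ending in a vowel drop the final letter and add -um.
So bozus → bozas.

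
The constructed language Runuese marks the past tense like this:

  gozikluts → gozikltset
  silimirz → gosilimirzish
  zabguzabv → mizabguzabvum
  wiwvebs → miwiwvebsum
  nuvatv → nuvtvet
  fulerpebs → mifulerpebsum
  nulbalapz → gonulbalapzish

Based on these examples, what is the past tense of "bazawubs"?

mibazawubsum

"bazawubs" has second-to-last letter 'b'. The stems whose second-to-last letter is 'b' (fulerpebs → mifulerpebsum, wiwvebs → miwiwvebsum, zabguzabv → mizabguzabvum) add mi- … -um around the stem.
The other patterns: stems whose second-to-last letter is 't' delete the last vowel and add -et; stems whose second-to-last letter is 'p' or 'r' add go- … -ish around the stem.
So bazawubs → mibazawubsum.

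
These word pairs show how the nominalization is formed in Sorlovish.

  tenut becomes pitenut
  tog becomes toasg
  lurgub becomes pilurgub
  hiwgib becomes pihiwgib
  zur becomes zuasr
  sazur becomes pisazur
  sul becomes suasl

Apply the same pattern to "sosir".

sazur and zur both end in -r yet inflect differently (pisazur, zuasr), so the final letter is not what conditions the rule; the number of vowels is.
"sosir" has 2 vowels. The stems with 2 vowels (hiwgib → pihiwgib, sazur → pisazur, tenut → pitenut) add the prefix pi-.
So sosir → pisosir.

pisosir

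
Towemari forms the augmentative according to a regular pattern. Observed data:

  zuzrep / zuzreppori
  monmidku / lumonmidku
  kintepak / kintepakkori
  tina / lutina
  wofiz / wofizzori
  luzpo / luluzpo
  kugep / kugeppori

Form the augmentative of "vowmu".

"vowmu" ends in a vowel. The stems ending in a vowel (monmidku → lumonmidku, luzpo → luluzpo, tina → lutina) add the prefix lu-.
The other pattern: stems ending in a consonant double the final consonant and add -ori.
So vowmu → luvowmu.

luvowmu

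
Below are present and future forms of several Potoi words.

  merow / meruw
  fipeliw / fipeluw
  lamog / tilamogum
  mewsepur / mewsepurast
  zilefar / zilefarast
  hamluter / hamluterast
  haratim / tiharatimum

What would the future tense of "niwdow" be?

niwduw

fipeliw and haratim both have last vowel 'i' yet inflect differently (fipeluw, tiharatimum), so the last vowel is not what conditions the rule; the final letter is.
"niwdow" ends in -w. The stems ending in -w (fipeliw → fipeluw, merow → meruw) change the last vowel to 'u'.
The other patterns: stems ending in -r add -ast; stems ending in -g or -m add ti- … -um around the stem.
So niwdow → niwduw.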